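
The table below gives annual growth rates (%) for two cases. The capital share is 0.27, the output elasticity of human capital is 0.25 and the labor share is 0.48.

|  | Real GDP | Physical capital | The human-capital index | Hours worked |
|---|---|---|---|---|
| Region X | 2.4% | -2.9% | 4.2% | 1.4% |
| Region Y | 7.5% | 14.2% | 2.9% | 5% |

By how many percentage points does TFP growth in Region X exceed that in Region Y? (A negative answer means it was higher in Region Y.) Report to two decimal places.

Labor's share = 1 − 0.27 − 0.25 = 0.48.
Region X: TFP = 2.4 + 0.783 − 1.05 − 0.672 = 1.461%.
Region Y: TFP = 7.5 − 3.834 − 0.725 − 2.4 = 0.541%.
Difference = 1.461 − (0.541) = 0.92 pp.

0.92 percentage points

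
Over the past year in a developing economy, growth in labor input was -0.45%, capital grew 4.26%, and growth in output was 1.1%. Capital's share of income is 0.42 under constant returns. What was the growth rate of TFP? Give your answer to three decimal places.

-0.428%

Labor's share = 1 − 0.42 = 0.58.
Capital: 0.42 × 4.26 = 1.7892 pp.
Labor input: 0.58 × (-0.45) = -0.261 pp.
TFP growth = 1.1 − 1.5282 = -0.4282%.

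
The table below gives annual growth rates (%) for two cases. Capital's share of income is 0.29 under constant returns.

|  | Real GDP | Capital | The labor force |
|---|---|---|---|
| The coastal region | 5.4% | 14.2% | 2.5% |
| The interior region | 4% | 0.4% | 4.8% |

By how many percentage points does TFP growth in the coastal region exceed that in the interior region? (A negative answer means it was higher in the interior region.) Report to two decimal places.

-0.97 percentage points

Labor's share = 1 − 0.29 = 0.71.
The coastal region: TFP = 5.4 − 4.118 − 1.775 = -0.493%.
The interior region: TFP = 4 − 0.116 − 3.408 = 0.476%.
Difference = -0.493 − (0.476) = -0.969 pp.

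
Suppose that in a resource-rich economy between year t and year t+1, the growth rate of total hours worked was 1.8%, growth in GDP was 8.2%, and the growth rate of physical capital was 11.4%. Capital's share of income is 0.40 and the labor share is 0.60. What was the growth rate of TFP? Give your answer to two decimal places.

TFP grew 2.56%.

Labor's share = 1 − 0.4 = 0.6.
Physical capital: 0.4 × 11.4 = 4.56 pp.
Total hours worked: 0.6 × 1.8 = 1.08 pp.
TFP growth = 8.2 − 5.64 = 2.56%.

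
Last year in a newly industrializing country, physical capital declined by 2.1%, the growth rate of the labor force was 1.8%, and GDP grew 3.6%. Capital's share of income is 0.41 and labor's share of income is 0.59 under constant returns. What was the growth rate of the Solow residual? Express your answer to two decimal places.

3.40%

Labor's share = 1 − 0.41 = 0.59.
Physical capital: 0.41 × (-2.1) = -0.861 pp.
The labor force: 0.59 × 1.8 = 1.062 pp.
TFP growth = 3.6 − 0.201 = 3.399%.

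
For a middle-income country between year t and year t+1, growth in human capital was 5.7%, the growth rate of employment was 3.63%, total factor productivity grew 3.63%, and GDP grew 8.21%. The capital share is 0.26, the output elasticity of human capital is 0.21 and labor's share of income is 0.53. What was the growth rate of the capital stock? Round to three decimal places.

5.612%

Labor's share = 1 − 0.26 − 0.21 = 0.53.
gY = gA + 0.21×5.7 + 0.53×3.63 + 0.26×g.
0.26×g = 8.21 − 3.63 − 3.1209 = 1.4591.
g = 1.4591 / 0.26 = 5.61192%.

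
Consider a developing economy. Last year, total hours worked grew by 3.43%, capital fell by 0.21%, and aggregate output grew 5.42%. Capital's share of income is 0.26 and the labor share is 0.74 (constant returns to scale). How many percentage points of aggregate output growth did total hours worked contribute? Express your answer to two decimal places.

Labor's share = 1 − 0.26 = 0.74.
Contribution = share × growth = 0.74 × 3.43 = 2.5382 pp.

2.54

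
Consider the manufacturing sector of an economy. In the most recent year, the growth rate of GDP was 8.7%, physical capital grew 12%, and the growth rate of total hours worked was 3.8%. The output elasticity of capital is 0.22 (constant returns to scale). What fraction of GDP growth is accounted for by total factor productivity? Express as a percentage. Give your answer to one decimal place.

35.6%

Labor's share = 1 − 0.22 = 0.78.
Physical capital: 0.22 × 12 = 2.64 pp.
Total hours worked: 0.78 × 3.8 = 2.964 pp.
TFP growth = 8.7 − 5.604 = 3.096%.
TFP share of growth = 3.096 / 8.7 × 100 = 35.586%.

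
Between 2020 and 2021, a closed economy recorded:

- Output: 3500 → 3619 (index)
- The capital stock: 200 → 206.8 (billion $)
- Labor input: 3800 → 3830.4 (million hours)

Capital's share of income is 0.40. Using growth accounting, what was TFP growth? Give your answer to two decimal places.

1.56%

Output growth = (3619 − 3500) / 3500 = 3.4%.
The capital stock growth = (206.8 − 200) / 200 = 3.4%.
Labor input growth = (3830.4 − 3800) / 3800 = 0.8%.
Labor's share = 1 − 0.4 = 0.6.
The capital stock: 0.4 × 3.4 = 1.36 pp.
Labor input: 0.6 × 0.8 = 0.48 pp.
TFP growth = 3.4 − 1.84 = 1.56%.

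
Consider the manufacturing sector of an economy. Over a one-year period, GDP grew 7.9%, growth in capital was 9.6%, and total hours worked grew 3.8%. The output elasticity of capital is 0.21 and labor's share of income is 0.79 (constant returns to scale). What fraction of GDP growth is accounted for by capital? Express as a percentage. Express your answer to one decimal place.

Capital contributed 0.21 × 9.6 = 2.016 pp.
Share of growth = 2.016 / 7.9 × 100 = 25.519%.

Capital accounted for 25.5% of growth.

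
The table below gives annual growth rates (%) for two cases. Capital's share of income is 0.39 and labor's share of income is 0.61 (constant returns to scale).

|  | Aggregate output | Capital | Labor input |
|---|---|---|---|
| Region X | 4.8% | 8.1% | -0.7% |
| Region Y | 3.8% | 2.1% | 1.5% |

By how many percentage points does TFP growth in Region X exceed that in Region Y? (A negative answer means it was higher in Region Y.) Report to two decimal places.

Labor's share = 1 − 0.39 = 0.61.
Region X: TFP = 4.8 − 3.159 + 0.427 = 2.068%.
Region Y: TFP = 3.8 − 0.819 − 0.915 = 2.066%.
Difference = 2.068 − (2.066) = 0.002 pp.

0.00 percentage points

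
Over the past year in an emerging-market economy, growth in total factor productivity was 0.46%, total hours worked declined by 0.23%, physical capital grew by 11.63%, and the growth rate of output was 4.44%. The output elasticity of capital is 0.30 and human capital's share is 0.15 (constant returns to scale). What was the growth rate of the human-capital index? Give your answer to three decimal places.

The human-capital index grew 4.117%.

Labor's share = 1 − 0.3 − 0.15 = 0.55.
gY = gA + 0.3×11.63 + 0.55×(-0.23) + 0.15×g.
0.15×g = 4.44 − 0.46 − 3.3625 = 0.6175.
g = 0.6175 / 0.15 = 4.11667%.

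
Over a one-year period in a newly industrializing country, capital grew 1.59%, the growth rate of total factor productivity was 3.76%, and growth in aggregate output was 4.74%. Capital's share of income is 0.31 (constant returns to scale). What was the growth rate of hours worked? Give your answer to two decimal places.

Labor's share = 1 − 0.31 = 0.69.
gY = gA + 0.31×1.59 + 0.69×g.
0.69×g = 4.74 − 3.76 − 0.4929 = 0.4871.
g = 0.4871 / 0.69 = 0.7059%.

Hours worked grew 0.71%.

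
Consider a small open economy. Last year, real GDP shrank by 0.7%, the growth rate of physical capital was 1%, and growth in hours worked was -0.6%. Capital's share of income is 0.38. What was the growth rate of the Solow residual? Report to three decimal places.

-0.708%

Labor's share = 1 − 0.38 = 0.62.
Physical capital: 0.38 × 1 = 0.38 pp.
Hours worked: 0.62 × (-0.6) = -0.372 pp.
TFP growth = -0.7 − 0.008 = -0.708%.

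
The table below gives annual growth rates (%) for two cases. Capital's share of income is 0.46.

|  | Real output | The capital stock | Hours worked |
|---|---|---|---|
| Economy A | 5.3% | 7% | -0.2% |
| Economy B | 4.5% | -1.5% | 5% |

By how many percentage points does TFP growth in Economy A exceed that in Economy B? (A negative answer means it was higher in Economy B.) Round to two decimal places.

-0.30 percentage points

Labor's share = 1 − 0.46 = 0.54.
Economy A: TFP = 5.3 − 3.22 + 0.108 = 2.188%.
Economy B: TFP = 4.5 + 0.69 − 2.7 = 2.49%.
Difference = 2.188 − (2.49) = -0.302 pp.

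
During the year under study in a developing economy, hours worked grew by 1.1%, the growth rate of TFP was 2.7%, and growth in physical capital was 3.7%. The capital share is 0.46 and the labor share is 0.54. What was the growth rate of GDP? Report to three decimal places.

Labor's share = 1 − 0.46 = 0.54.
Physical capital: 0.46 × 3.7 = 1.702 pp.
Hours worked: 0.54 × 1.1 = 0.594 pp.
Output growth = 2.7 + 2.296 = 4.996%.

GDP grew 4.996%.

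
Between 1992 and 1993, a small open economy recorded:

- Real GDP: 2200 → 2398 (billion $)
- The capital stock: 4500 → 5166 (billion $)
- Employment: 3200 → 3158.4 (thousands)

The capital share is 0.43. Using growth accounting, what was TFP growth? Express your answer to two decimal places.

3.38%

Real GDP growth = (2398 − 2200) / 2200 = 9%.
The capital stock growth = (5166 − 4500) / 4500 = 14.8%.
Employment growth = (3158.4 − 3200) / 3200 = -1.3%.
Labor's share = 1 − 0.43 = 0.57.
The capital stock: 0.43 × 14.8 = 6.364 pp.
Employment: 0.57 × (-1.3) = -0.741 pp.
TFP growth = 9 − 5.623 = 3.377%.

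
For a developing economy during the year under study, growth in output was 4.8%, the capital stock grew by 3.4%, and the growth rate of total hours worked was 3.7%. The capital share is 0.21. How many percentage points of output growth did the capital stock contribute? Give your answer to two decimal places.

0.71 percentage points

Contribution = share × growth = 0.21 × 3.4 = 0.714 pp.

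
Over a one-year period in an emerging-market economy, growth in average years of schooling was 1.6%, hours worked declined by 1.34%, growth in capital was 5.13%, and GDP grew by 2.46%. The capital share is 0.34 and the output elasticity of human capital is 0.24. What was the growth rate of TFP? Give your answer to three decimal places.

Labor's share = 1 − 0.34 − 0.24 = 0.42.
Capital: 0.34 × 5.13 = 1.7442 pp.
Average years of schooling: 0.24 × 1.6 = 0.384 pp.
Hours worked: 0.42 × (-1.34) = -0.5628 pp.
TFP growth = 2.46 − 1.5654 = 0.8946%.

0.895%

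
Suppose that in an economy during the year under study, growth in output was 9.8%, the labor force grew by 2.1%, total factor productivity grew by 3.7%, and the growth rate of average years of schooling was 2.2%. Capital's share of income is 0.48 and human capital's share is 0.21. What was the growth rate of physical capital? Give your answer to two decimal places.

10.39%

Labor's share = 1 − 0.48 − 0.21 = 0.31.
gY = gA + 0.21×2.2 + 0.31×2.1 + 0.48×g.
0.48×g = 9.8 − 3.7 − 1.113 = 4.987.
g = 4.987 / 0.48 = 10.3896%.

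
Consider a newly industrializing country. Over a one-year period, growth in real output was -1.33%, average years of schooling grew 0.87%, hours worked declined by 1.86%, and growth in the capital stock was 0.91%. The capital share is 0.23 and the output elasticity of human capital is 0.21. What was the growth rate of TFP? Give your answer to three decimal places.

Labor's share = 1 − 0.23 − 0.21 = 0.56.
The capital stock: 0.23 × 0.91 = 0.2093 pp.
Average years of schooling: 0.21 × 0.87 = 0.1827 pp.
Hours worked: 0.56 × (-1.86) = -1.0416 pp.
TFP growth = -1.33 + 0.6496 = -0.6804%.

-0.680%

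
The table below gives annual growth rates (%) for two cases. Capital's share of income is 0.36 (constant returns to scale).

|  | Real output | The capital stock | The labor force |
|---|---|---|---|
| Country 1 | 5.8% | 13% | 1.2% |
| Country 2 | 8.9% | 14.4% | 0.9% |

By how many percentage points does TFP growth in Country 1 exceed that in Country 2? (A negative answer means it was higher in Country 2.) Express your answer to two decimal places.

Labor's share = 1 − 0.36 = 0.64.
Country 1: TFP = 5.8 − 4.68 − 0.768 = 0.352%.
Country 2: TFP = 8.9 − 5.184 − 0.576 = 3.14%.
Difference = 0.352 − (3.14) = -2.788 pp.

-2.79 percentage points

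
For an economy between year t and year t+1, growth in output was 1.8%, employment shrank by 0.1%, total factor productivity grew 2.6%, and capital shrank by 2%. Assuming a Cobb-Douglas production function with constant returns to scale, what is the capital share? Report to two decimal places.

gY = gA + α·gK + (1−α)·gL, so gY − gA − gL = α(gK − gL).
1.8 − 2.6 + 0.1 = α × (-2 − (-0.1)).
-0.7 = -1.9 α, so α = 0.3684.

α = 0.37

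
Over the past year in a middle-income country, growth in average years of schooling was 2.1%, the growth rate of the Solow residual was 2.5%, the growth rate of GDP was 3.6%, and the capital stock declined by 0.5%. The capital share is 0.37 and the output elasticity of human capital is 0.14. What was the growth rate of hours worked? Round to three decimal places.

Hours worked grew 2.022%.

Labor's share = 1 − 0.37 − 0.14 = 0.49.
gY = gA + 0.37×(-0.5) + 0.14×2.1 + 0.49×g.
0.49×g = 3.6 − 2.5 − 0.109 = 0.991.
g = 0.991 / 0.49 = 2.02245%.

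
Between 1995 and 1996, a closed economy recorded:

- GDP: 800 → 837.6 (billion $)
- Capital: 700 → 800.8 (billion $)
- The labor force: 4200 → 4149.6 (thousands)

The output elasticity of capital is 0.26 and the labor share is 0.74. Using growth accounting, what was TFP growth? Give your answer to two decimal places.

TFP grew 1.84%.

GDP growth = (837.6 − 800) / 800 = 4.7%.
Capital growth = (800.8 − 700) / 700 = 14.4%.
The labor force growth = (4149.6 − 4200) / 4200 = -1.2%.
Labor's share = 1 − 0.26 = 0.74.
Capital: 0.26 × 14.4 = 3.744 pp.
The labor force: 0.74 × (-1.2) = -0.888 pp.
TFP growth = 4.7 − 2.856 = 1.844%.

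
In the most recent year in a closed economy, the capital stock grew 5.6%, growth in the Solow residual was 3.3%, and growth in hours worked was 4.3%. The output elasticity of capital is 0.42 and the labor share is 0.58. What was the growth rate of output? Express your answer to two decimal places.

Output grew 8.15%.

Labor's share = 1 − 0.42 = 0.58.
The capital stock: 0.42 × 5.6 = 2.352 pp.
Hours worked: 0.58 × 4.3 = 2.494 pp.
Output growth = 3.3 + 4.846 = 8.146%.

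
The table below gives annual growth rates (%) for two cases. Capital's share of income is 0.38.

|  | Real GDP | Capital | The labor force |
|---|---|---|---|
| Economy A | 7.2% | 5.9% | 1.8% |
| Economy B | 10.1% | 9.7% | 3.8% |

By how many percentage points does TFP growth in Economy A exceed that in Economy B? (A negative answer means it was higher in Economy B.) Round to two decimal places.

Labor's share = 1 − 0.38 = 0.62.
Economy A: TFP = 7.2 − 2.242 − 1.116 = 3.842%.
Economy B: TFP = 10.1 − 3.686 − 2.356 = 4.058%.
Difference = 3.842 − (4.058) = -0.216 pp.

-0.22 percentage points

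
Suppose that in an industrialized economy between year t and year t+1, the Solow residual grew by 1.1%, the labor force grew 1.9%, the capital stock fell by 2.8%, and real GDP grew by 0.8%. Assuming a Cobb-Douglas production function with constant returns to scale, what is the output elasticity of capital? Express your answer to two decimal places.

The output elasticity of capital is 0.47.

gY = gA + α·gK + (1−α)·gL, so gY − gA − gL = α(gK − gL).
0.8 − 1.1 − 1.9 = α × (-2.8 − 1.9).
-2.2 = -4.7 α, so α = 0.4681.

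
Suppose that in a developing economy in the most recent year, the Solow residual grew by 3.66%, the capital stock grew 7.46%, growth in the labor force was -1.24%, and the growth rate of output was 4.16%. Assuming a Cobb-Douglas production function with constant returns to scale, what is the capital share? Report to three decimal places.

α = 0.200

gY = gA + α·gK + (1−α)·gL, so gY − gA − gL = α(gK − gL).
4.16 − 3.66 + 1.24 = α × (7.46 − (-1.24)).
1.74 = 8.7 α, so α = 0.2.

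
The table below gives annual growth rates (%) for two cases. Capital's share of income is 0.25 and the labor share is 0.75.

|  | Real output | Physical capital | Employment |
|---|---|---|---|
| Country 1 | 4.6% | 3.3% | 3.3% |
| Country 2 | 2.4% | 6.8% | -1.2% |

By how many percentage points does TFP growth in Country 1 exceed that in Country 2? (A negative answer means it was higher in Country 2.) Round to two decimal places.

Labor's share = 1 − 0.25 = 0.75.
Country 1: TFP = 4.6 − 0.825 − 2.475 = 1.3%.
Country 2: TFP = 2.4 − 1.7 + 0.9 = 1.6%.
Difference = 1.3 − (1.6) = -0.3 pp.

-0.30 percentage points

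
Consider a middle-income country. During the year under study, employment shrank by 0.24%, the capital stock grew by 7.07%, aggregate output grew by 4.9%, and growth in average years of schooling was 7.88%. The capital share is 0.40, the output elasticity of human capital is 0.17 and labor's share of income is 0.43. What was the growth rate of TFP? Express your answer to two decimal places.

Labor's share = 1 − 0.4 − 0.17 = 0.43.
The capital stock: 0.4 × 7.07 = 2.828 pp.
Average years of schooling: 0.17 × 7.88 = 1.3396 pp.
Employment: 0.43 × (-0.24) = -0.1032 pp.
TFP growth = 4.9 − 4.0644 = 0.8356%.

0.84%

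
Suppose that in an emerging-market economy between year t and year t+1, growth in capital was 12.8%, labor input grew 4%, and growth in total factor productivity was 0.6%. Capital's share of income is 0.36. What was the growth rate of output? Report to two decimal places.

Labor's share = 1 − 0.36 = 0.64.
Capital: 0.36 × 12.8 = 4.608 pp.
Labor input: 0.64 × 4 = 2.56 pp.
Output growth = 0.6 + 7.168 = 7.768%.

7.77%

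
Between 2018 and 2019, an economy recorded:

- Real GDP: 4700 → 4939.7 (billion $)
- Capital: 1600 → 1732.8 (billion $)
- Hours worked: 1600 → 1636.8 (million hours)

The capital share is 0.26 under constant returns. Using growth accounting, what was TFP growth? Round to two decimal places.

Real GDP growth = (4939.7 − 4700) / 4700 = 5.1%.
Capital growth = (1732.8 − 1600) / 1600 = 8.3%.
Hours worked growth = (1636.8 − 1600) / 1600 = 2.3%.
Labor's share = 1 − 0.26 = 0.74.
Capital: 0.26 × 8.3 = 2.158 pp.
Hours worked: 0.74 × 2.3 = 1.702 pp.
TFP growth = 5.1 − 3.86 = 1.24%.

1.24%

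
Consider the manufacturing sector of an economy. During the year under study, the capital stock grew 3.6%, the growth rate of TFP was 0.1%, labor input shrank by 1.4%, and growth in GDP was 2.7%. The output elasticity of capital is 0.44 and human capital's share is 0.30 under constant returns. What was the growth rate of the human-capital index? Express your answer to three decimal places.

Labor's share = 1 − 0.44 − 0.3 = 0.26.
gY = gA + 0.44×3.6 + 0.26×(-1.4) + 0.3×g.
0.3×g = 2.7 − 0.1 − 1.22 = 1.38.
g = 1.38 / 0.3 = 4.6%.

4.600%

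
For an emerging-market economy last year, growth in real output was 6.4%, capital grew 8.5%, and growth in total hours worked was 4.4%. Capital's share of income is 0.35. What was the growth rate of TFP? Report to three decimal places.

0.565%

Labor's share = 1 − 0.35 = 0.65.
Capital: 0.35 × 8.5 = 2.975 pp.
Total hours worked: 0.65 × 4.4 = 2.86 pp.
TFP growth = 6.4 − 5.835 = 0.565%.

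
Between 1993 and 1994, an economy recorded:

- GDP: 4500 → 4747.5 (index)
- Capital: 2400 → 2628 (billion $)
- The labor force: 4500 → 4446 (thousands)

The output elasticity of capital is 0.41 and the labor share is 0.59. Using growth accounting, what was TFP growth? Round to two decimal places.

GDP growth = (4747.5 − 4500) / 4500 = 5.5%.
Capital growth = (2628 − 2400) / 2400 = 9.5%.
The labor force growth = (4446 − 4500) / 4500 = -1.2%.
Labor's share = 1 − 0.41 = 0.59.
Capital: 0.41 × 9.5 = 3.895 pp.
The labor force: 0.59 × (-1.2) = -0.708 pp.
TFP growth = 5.5 − 3.187 = 2.313%.

TFP growth was 2.31%.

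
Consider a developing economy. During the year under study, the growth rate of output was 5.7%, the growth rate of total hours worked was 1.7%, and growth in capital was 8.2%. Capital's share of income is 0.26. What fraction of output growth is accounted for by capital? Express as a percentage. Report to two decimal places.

Capital contributed 0.26 × 8.2 = 2.132 pp.
Share of growth = 2.132 / 5.7 × 100 = 37.4035%.

37.40%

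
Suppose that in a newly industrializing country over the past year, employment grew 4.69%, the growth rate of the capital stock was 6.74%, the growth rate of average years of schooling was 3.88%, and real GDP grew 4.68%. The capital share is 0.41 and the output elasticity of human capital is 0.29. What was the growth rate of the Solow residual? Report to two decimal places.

-0.62%

Labor's share = 1 − 0.41 − 0.29 = 0.3.
The capital stock: 0.41 × 6.74 = 2.7634 pp.
Average years of schooling: 0.29 × 3.88 = 1.1252 pp.
Employment: 0.3 × 4.69 = 1.407 pp.
TFP growth = 4.68 − 5.2956 = -0.6156%.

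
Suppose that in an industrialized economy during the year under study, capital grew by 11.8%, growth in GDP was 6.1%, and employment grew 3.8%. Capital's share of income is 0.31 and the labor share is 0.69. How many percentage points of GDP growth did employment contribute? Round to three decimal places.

2.622 pp

Labor's share = 1 − 0.31 = 0.69.
Contribution = share × growth = 0.69 × 3.8 = 2.622 pp.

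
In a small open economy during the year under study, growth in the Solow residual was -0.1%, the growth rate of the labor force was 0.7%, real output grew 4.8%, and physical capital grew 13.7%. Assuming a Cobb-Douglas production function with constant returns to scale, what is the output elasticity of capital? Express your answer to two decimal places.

The output elasticity of capital is 0.32.

gY = gA + α·gK + (1−α)·gL, so gY − gA − gL = α(gK − gL).
4.8 + 0.1 − 0.7 = α × (13.7 − 0.7).
4.2 = 13 α, so α = 0.3231.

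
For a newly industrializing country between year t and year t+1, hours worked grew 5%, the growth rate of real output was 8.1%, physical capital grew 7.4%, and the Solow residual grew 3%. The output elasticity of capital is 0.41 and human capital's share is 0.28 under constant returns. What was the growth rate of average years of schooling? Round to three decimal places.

Labor's share = 1 − 0.41 − 0.28 = 0.31.
gY = gA + 0.41×7.4 + 0.31×5 + 0.28×g.
0.28×g = 8.1 − 3 − 4.584 = 0.516.
g = 0.516 / 0.28 = 1.84286%.

1.843%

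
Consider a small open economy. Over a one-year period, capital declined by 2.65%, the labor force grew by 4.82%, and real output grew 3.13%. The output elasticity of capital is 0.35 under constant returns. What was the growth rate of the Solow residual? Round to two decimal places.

0.92%

Labor's share = 1 − 0.35 = 0.65.
Capital: 0.35 × (-2.65) = -0.9275 pp.
The labor force: 0.65 × 4.82 = 3.133 pp.
TFP growth = 3.13 − 2.2055 = 0.9245%.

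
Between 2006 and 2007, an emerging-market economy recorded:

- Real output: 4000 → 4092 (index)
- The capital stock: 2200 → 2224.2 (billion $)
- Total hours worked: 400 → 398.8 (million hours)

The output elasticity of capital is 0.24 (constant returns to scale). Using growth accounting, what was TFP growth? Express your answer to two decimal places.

2.26%

Real output growth = (4092 − 4000) / 4000 = 2.3%.
The capital stock growth = (2224.2 − 2200) / 2200 = 1.1%.
Total hours worked growth = (398.8 − 400) / 400 = -0.3%.
Labor's share = 1 − 0.24 = 0.76.
The capital stock: 0.24 × 1.1 = 0.264 pp.
Total hours worked: 0.76 × (-0.3) = -0.228 pp.
TFP growth = 2.3 − 0.036 = 2.264%.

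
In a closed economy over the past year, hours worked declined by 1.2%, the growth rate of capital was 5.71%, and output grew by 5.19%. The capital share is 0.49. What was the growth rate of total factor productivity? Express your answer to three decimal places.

Labor's share = 1 − 0.49 = 0.51.
Capital: 0.49 × 5.71 = 2.7979 pp.
Hours worked: 0.51 × (-1.2) = -0.612 pp.
TFP growth = 5.19 − 2.1859 = 3.0041%.

3.004%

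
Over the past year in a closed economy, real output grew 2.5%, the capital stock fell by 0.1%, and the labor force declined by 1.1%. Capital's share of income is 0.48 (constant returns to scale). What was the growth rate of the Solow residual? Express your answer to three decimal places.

3.120%

Labor's share = 1 − 0.48 = 0.52.
The capital stock: 0.48 × (-0.1) = -0.048 pp.
The labor force: 0.52 × (-1.1) = -0.572 pp.
TFP growth = 2.5 + 0.62 = 3.12%.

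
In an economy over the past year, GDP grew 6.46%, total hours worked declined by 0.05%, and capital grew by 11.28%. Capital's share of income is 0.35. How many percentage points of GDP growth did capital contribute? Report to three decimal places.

3.948

Contribution = share × growth = 0.35 × 11.28 = 3.948 pp.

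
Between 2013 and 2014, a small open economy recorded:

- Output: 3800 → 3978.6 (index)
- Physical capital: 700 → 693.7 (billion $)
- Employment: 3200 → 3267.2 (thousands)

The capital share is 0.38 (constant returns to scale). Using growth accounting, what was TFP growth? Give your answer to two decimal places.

3.74%

Output growth = (3978.6 − 3800) / 3800 = 4.7%.
Physical capital growth = (693.7 − 700) / 700 = -0.9%.
Employment growth = (3267.2 − 3200) / 3200 = 2.1%.
Labor's share = 1 − 0.38 = 0.62.
Physical capital: 0.38 × (-0.9) = -0.342 pp.
Employment: 0.62 × 2.1 = 1.302 pp.
TFP growth = 4.7 − 0.96 = 3.74%.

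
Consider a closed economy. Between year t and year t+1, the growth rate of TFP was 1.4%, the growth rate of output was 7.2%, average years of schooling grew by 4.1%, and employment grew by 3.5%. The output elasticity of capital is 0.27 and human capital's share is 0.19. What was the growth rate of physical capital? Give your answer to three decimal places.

Labor's share = 1 − 0.27 − 0.19 = 0.54.
gY = gA + 0.19×4.1 + 0.54×3.5 + 0.27×g.
0.27×g = 7.2 − 1.4 − 2.669 = 3.131.
g = 3.131 / 0.27 = 11.5963%.

11.596%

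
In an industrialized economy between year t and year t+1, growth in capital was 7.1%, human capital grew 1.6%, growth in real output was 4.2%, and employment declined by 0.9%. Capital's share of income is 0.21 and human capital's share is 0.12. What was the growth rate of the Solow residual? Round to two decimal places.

Labor's share = 1 − 0.21 − 0.12 = 0.67.
Capital: 0.21 × 7.1 = 1.491 pp.
Human capital: 0.12 × 1.6 = 0.192 pp.
Employment: 0.67 × (-0.9) = -0.603 pp.
TFP growth = 4.2 − 1.08 = 3.12%.

The Solow residual grew 3.12%.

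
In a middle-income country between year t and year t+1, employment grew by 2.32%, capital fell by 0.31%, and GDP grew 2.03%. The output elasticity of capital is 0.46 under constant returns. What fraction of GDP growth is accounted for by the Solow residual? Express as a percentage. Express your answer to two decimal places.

45.31%

Labor's share = 1 − 0.46 = 0.54.
Capital: 0.46 × (-0.31) = -0.1426 pp.
Employment: 0.54 × 2.32 = 1.2528 pp.
TFP growth = 2.03 − 1.1102 = 0.9198%.
TFP share of growth = 0.9198 / 2.03 × 100 = 45.3103%.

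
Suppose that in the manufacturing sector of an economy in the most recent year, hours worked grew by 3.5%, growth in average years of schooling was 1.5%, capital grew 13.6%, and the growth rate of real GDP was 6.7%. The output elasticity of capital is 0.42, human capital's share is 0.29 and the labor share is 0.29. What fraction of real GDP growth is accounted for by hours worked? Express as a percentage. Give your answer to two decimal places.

Labor's share = 1 − 0.42 − 0.29 = 0.29.
Hours worked contributed 0.29 × 3.5 = 1.015 pp.
Share of growth = 1.015 / 6.7 × 100 = 15.1493%.

Hours worked accounted for 15.15% of growth.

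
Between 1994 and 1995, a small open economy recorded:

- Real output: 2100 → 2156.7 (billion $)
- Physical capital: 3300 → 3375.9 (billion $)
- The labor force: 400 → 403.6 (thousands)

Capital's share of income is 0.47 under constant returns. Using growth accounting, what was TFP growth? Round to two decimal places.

Real output growth = (2156.7 − 2100) / 2100 = 2.7%.
Physical capital growth = (3375.9 − 3300) / 3300 = 2.3%.
The labor force growth = (403.6 − 400) / 400 = 0.9%.
Labor's share = 1 − 0.47 = 0.53.
Physical capital: 0.47 × 2.3 = 1.081 pp.
The labor force: 0.53 × 0.9 = 0.477 pp.
TFP growth = 2.7 − 1.558 = 1.142%.

TFP grew 1.14%.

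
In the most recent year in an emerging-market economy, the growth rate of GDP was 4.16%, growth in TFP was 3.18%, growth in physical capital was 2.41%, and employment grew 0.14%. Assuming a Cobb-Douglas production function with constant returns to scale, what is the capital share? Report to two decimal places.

0.37

gY = gA + α·gK + (1−α)·gL, so gY − gA − gL = α(gK − gL).
4.16 − 3.18 − 0.14 = α × (2.41 − 0.14).
0.84 = 2.27 α, so α = 0.37.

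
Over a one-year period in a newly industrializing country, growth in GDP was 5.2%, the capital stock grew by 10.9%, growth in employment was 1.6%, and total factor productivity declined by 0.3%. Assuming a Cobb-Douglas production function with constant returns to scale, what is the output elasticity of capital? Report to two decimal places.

α = 0.42

gY = gA + α·gK + (1−α)·gL, so gY − gA − gL = α(gK − gL).
5.2 + 0.3 − 1.6 = α × (10.9 − 1.6).
3.9 = 9.3 α, so α = 0.4194.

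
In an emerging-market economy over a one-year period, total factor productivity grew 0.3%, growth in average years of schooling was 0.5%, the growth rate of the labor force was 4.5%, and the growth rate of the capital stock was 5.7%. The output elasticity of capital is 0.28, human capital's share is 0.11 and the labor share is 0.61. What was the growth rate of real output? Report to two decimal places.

Labor's share = 1 − 0.28 − 0.11 = 0.61.
The capital stock: 0.28 × 5.7 = 1.596 pp.
Average years of schooling: 0.11 × 0.5 = 0.055 pp.
The labor force: 0.61 × 4.5 = 2.745 pp.
Output growth = 0.3 + 4.396 = 4.696%.

Real output growth was 4.70%.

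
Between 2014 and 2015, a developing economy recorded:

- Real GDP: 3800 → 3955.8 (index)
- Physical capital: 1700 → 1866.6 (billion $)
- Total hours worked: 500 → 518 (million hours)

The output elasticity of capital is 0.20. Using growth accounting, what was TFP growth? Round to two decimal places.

Real GDP growth = (3955.8 − 3800) / 3800 = 4.1%.
Physical capital growth = (1866.6 − 1700) / 1700 = 9.8%.
Total hours worked growth = (518 − 500) / 500 = 3.6%.
Labor's share = 1 − 0.2 = 0.8.
Physical capital: 0.2 × 9.8 = 1.96 pp.
Total hours worked: 0.8 × 3.6 = 2.88 pp.
TFP growth = 4.1 − 4.84 = -0.74%.

-0.74%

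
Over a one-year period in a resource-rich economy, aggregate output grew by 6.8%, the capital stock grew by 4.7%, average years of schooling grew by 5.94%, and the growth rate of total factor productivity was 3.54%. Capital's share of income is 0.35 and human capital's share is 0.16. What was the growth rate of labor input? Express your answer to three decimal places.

Labor's share = 1 − 0.35 − 0.16 = 0.49.
gY = gA + 0.35×4.7 + 0.16×5.94 + 0.49×g.
0.49×g = 6.8 − 3.54 − 2.5954 = 0.6646.
g = 0.6646 / 0.49 = 1.35633%.

Labor input growth was 1.356%.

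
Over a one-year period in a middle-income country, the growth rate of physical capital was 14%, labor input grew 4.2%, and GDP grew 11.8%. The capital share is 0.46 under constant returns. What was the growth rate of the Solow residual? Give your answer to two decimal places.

Labor's share = 1 − 0.46 = 0.54.
Physical capital: 0.46 × 14 = 6.44 pp.
Labor input: 0.54 × 4.2 = 2.268 pp.
TFP growth = 11.8 − 8.708 = 3.092%.

The Solow residual grew 3.09%.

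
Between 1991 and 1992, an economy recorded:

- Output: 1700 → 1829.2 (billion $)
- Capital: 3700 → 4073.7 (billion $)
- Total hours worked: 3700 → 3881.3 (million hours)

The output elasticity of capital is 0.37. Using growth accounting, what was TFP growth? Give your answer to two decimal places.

Output growth = (1829.2 − 1700) / 1700 = 7.6%.
Capital growth = (4073.7 − 3700) / 3700 = 10.1%.
Total hours worked growth = (3881.3 − 3700) / 3700 = 4.9%.
Labor's share = 1 − 0.37 = 0.63.
Capital: 0.37 × 10.1 = 3.737 pp.
Total hours worked: 0.63 × 4.9 = 3.087 pp.
TFP growth = 7.6 − 6.824 = 0.776%.

TFP grew 0.78%.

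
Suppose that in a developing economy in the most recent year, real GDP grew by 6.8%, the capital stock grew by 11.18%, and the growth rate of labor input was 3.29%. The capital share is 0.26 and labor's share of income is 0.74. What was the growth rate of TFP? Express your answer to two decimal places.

TFP growth was 1.46%.

Labor's share = 1 − 0.26 = 0.74.
The capital stock: 0.26 × 11.18 = 2.9068 pp.
Labor input: 0.74 × 3.29 = 2.4346 pp.
TFP growth = 6.8 − 5.3414 = 1.4586%.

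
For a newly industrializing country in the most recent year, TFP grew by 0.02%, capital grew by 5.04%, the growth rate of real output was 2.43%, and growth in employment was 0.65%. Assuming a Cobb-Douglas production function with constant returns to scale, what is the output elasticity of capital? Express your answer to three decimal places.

gY = gA + α·gK + (1−α)·gL, so gY − gA − gL = α(gK − gL).
2.43 − 0.02 − 0.65 = α × (5.04 − 0.65).
1.76 = 4.39 α, so α = 0.40091.

0.401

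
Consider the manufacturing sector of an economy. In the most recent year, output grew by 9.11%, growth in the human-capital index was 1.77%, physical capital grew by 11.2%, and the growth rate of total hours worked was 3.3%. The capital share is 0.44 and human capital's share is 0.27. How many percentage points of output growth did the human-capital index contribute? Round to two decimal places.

0.48 percentage points

Contribution = share × growth = 0.27 × 1.77 = 0.4779 pp.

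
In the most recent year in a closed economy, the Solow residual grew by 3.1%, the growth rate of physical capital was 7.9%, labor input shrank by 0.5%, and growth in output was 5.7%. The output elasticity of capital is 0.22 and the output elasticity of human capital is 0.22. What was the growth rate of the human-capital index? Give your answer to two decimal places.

Labor's share = 1 − 0.22 − 0.22 = 0.56.
gY = gA + 0.22×7.9 + 0.56×(-0.5) + 0.22×g.
0.22×g = 5.7 − 3.1 − 1.458 = 1.142.
g = 1.142 / 0.22 = 5.1909%.

The human-capital index growth was 5.19%.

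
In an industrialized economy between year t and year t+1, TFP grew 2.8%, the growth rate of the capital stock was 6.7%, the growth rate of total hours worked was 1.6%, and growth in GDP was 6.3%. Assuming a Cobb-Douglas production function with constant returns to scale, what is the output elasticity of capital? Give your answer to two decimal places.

gY = gA + α·gK + (1−α)·gL, so gY − gA − gL = α(gK − gL).
6.3 − 2.8 − 1.6 = α × (6.7 − 1.6).
1.9 = 5.1 α, so α = 0.3725.

The output elasticity of capital is 0.37.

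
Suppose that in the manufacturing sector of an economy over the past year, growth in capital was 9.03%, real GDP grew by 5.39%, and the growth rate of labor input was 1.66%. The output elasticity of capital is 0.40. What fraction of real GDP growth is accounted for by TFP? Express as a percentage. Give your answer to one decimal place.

TFP accounted for 14.5% of growth.

Labor's share = 1 − 0.4 = 0.6.
Capital: 0.4 × 9.03 = 3.612 pp.
Labor input: 0.6 × 1.66 = 0.996 pp.
TFP growth = 5.39 − 4.608 = 0.782%.
TFP share of growth = 0.782 / 5.39 × 100 = 14.508%.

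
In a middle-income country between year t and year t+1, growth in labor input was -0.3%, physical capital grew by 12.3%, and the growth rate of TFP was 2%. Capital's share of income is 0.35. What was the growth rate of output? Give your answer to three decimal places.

Output growth was 6.110%.

Labor's share = 1 − 0.35 = 0.65.
Physical capital: 0.35 × 12.3 = 4.305 pp.
Labor input: 0.65 × (-0.3) = -0.195 pp.
Output growth = 2 + 4.11 = 6.11%.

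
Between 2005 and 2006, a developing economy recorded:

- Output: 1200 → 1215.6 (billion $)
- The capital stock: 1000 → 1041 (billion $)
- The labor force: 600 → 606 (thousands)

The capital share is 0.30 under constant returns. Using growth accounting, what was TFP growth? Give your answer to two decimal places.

Output growth = (1215.6 − 1200) / 1200 = 1.3%.
The capital stock growth = (1041 − 1000) / 1000 = 4.1%.
The labor force growth = (606 − 600) / 600 = 1%.
Labor's share = 1 − 0.3 = 0.7.
The capital stock: 0.3 × 4.1 = 1.23 pp.
The labor force: 0.7 × 1 = 0.7 pp.
TFP growth = 1.3 − 1.93 = -0.63%.

-0.63%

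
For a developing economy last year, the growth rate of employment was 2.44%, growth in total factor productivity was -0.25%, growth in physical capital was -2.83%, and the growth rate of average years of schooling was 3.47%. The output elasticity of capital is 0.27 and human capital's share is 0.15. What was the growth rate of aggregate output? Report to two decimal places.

Labor's share = 1 − 0.27 − 0.15 = 0.58.
Physical capital: 0.27 × (-2.83) = -0.7641 pp.
Average years of schooling: 0.15 × 3.47 = 0.5205 pp.
Employment: 0.58 × 2.44 = 1.4152 pp.
Output growth = -0.25 + 1.1716 = 0.9216%.

0.92%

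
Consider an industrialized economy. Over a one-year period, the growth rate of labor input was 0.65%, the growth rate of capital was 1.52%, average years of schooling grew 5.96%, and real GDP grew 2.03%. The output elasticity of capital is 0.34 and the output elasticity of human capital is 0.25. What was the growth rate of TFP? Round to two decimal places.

-0.24%

Labor's share = 1 − 0.34 − 0.25 = 0.41.
Capital: 0.34 × 1.52 = 0.5168 pp.
Average years of schooling: 0.25 × 5.96 = 1.49 pp.
Labor input: 0.41 × 0.65 = 0.2665 pp.
TFP growth = 2.03 − 2.2733 = -0.2433%.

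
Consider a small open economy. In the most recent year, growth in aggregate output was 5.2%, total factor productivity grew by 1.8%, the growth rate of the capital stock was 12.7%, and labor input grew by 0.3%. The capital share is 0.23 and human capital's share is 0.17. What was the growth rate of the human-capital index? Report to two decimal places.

Labor's share = 1 − 0.23 − 0.17 = 0.6.
gY = gA + 0.23×12.7 + 0.6×0.3 + 0.17×g.
0.17×g = 5.2 − 1.8 − 3.101 = 0.299.
g = 0.299 / 0.17 = 1.7588%.

1.76%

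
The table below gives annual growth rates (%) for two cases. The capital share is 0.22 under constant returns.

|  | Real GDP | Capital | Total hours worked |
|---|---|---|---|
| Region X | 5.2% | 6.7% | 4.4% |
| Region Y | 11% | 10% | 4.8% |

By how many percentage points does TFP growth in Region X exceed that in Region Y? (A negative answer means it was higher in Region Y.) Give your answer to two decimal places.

-4.76 percentage points

Labor's share = 1 − 0.22 = 0.78.
Region X: TFP = 5.2 − 1.474 − 3.432 = 0.294%.
Region Y: TFP = 11 − 2.2 − 3.744 = 5.056%.
Difference = 0.294 − (5.056) = -4.762 pp.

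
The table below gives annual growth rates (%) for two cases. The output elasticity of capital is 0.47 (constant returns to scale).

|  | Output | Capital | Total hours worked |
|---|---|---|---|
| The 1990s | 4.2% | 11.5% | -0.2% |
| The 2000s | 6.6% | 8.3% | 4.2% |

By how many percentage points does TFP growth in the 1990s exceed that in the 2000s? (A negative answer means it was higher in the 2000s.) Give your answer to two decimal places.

-1.57 percentage points

Labor's share = 1 − 0.47 = 0.53.
The 1990s: TFP = 4.2 − 5.405 + 0.106 = -1.099%.
The 2000s: TFP = 6.6 − 3.901 − 2.226 = 0.473%.
Difference = -1.099 − (0.473) = -1.572 pp.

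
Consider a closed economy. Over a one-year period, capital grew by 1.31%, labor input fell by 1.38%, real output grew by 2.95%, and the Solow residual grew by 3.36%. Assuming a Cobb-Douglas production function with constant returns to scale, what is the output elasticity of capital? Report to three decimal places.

The output elasticity of capital is 0.361.

gY = gA + α·gK + (1−α)·gL, so gY − gA − gL = α(gK − gL).
2.95 − 3.36 + 1.38 = α × (1.31 − (-1.38)).
0.97 = 2.69 α, so α = 0.36059.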